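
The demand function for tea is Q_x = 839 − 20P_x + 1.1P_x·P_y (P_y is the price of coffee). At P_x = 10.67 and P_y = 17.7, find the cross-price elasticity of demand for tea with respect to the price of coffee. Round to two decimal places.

At P_x = 10.67 and P_y = 17.7: Q_x = 833.345.
∂Q_x/∂P_y = 1.1P_x = 1.1(10.67) = 11.7370.
ε = (∂Q_x/∂P_y)(P_y/Q_x) = 11.7370 × (17.7/833.345) ≈ 0.25.

0.25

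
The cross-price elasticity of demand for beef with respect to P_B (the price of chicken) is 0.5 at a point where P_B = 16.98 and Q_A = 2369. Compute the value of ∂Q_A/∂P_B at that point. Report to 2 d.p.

ε = (∂Q_A/∂P_B)·(P_B/Q_A) ⇒ ∂Q_A/∂P_B = ε·Q_A/P_B = 0.5 × 2369/16.98 ≈ 69.76.

69.76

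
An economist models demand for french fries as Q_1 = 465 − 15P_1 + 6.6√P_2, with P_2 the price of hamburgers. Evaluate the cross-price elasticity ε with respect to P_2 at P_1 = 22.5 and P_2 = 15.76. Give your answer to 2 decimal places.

0.09

At P_1 = 22.5 and P_2 = 15.76: Q_1 = 153.701.
∂Q_1/∂P_2 = 6.6/(2√P_2) = 6.6/(2√15.76) = 0.8313.
ε = (∂Q_1/∂P_2)(P_2/Q_1) = 0.8313 × (15.76/153.701) ≈ 0.09.
ε > 0: substitutes.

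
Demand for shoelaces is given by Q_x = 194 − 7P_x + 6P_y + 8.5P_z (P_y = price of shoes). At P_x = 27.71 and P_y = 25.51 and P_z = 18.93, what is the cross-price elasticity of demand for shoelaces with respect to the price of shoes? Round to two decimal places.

At P_x = 27.71 and P_y = 25.51 and P_z = 18.93: Q_x = 313.995.
∂Q_x/∂P_y = 6.
ε = (∂Q_x/∂P_y)(P_y/Q_x) = 6 × (25.51/313.995) ≈ 0.49.

0.49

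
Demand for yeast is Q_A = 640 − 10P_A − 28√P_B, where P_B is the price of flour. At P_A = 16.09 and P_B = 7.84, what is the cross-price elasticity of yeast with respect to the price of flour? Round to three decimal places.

-0.098

At P_A = 16.09 and P_B = 7.84: Q_A = 400.7.
∂Q_A/∂P_B = -28/(2√P_B) = -28/(2√7.84) = -5.0000.
ε = (∂Q_A/∂P_B)(P_B/Q_A) = -5.0000 × (7.84/400.7) ≈ -0.098.
ε < 0: complements.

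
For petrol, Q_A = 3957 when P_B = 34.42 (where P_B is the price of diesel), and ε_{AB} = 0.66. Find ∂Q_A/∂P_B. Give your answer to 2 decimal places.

ε = (∂Q_A/∂P_B)·(P_B/Q_A) ⇒ ∂Q_A/∂P_B = ε·Q_A/P_B = 0.66 × 3957/34.42 ≈ 75.88.

75.88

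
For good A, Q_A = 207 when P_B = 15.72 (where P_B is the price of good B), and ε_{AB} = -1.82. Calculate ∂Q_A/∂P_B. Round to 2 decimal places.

-23.97

ε = (∂Q_A/∂P_B)·(P_B/Q_A) ⇒ ∂Q_A/∂P_B = ε·Q_A/P_B = -1.82 × 207/15.72 ≈ -23.97.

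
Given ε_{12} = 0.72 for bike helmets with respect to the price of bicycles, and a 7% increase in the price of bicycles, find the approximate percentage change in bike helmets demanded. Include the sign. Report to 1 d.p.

5.0%

%ΔQ ≈ ε × %ΔP of bicycles = 0.72 × (7%) = 5.0%.
Demand for bike helmets rises by about 5.0%.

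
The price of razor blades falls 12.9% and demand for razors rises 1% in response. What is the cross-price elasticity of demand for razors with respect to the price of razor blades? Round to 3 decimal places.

-0.078

ε = (%ΔQ of razors) / (%ΔP of razor blades) = (1%) / (-12.9%) ≈ -0.078.
Negative cross-price elasticity: complements.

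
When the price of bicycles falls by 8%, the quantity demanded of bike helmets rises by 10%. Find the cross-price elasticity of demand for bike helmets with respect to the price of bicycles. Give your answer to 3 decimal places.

-1.250

ε = (%ΔQ of bike helmets) / (%ΔP of bicycles) = (10%) / (-8%) ≈ -1.250.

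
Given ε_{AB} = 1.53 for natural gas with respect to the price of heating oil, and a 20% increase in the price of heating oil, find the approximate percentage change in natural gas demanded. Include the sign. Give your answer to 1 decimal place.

%ΔQ ≈ ε × %ΔP of heating oil = 1.53 × (20%) = 30.6%.

30.6%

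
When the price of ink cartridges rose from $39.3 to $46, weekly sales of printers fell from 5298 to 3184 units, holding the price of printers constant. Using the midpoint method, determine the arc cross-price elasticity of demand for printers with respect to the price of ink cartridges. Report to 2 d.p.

-3.17

ΔQ_A = 3184 − 5298 = -2114; ΔP_B = 46 − 39.3 = 6.7.
Midpoints: Q̄_A = 4241.0, P̄_B = 42.65.
ε = (ΔQ_A/Q̄_A)/(ΔP_B/P̄_B) = (-2114/4241.0)/(6.7/42.65) ≈ -3.17.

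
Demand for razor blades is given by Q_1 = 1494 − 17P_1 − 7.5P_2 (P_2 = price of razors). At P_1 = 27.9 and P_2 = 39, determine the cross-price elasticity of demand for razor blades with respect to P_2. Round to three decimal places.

-0.402

At P_1 = 27.9 and P_2 = 39: Q_1 = 727.2.
∂Q_1/∂P_2 = -7.5.
ε = (∂Q_1/∂P_2)(P_2/Q_1) = -7.5 × (39/727.2) ≈ -0.402.
Since ε < 0, razor blades and razors are complements.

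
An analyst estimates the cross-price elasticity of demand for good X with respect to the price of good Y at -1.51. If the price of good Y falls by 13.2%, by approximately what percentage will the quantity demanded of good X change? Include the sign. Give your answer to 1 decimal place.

%ΔQ ≈ ε × %ΔP of good Y = -1.51 × (-13.2%) = 19.9%.
Demand for good X rises by about 19.9%.

19.9%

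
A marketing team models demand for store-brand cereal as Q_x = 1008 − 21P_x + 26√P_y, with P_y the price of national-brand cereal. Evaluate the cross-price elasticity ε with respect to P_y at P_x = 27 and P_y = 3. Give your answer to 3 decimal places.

At P_x = 27 and P_y = 3: Q_x = 486.033.
∂Q_x/∂P_y = 26/(2√P_y) = 26/(2√3) = 7.5056.
ε = (∂Q_x/∂P_y)(P_y/Q_x) = 7.5056 × (3/486.033) ≈ 0.046.
ε > 0: substitutes.

0.046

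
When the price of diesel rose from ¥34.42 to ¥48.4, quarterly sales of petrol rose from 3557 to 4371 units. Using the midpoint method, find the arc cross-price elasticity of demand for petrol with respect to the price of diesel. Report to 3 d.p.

0.608

ΔQ_A = 4371 − 3557 = 814; ΔP_B = 48.4 − 34.42 = 13.98.
Midpoints: Q̄_A = 3964.0, P̄_B = 41.41.
ε = (ΔQ_A/Q̄_A)/(ΔP_B/P̄_B) = (814/3964.0)/(13.98/41.41) ≈ 0.608.
ε > 0: petrol and diesel are substitutes.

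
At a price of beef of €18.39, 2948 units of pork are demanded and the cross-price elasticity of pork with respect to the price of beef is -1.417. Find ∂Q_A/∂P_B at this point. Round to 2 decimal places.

ε = (∂Q_A/∂P_B)·(P_B/Q_A) ⇒ ∂Q_A/∂P_B = ε·Q_A/P_B = -1.417 × 2948/18.39 ≈ -227.15.

-227.15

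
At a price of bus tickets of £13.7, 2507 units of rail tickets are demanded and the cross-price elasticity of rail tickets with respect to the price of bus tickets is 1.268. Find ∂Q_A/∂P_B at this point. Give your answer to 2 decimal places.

232.03

ε = (∂Q_A/∂P_B)·(P_B/Q_A) ⇒ ∂Q_A/∂P_B = ε·Q_A/P_B = 1.268 × 2507/13.7 ≈ 232.03.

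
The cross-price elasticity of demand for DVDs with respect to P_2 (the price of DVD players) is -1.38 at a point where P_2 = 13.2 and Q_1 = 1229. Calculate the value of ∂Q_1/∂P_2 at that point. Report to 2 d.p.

ε = (∂Q_1/∂P_2)·(P_2/Q_1) ⇒ ∂Q_1/∂P_2 = ε·Q_1/P_2 = -1.38 × 1229/13.2 ≈ -128.49.

-128.49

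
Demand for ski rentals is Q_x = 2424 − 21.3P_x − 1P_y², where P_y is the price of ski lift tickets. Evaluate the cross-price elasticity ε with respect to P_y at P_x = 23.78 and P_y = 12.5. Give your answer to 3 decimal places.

-0.177

At P_x = 23.78 and P_y = 12.5: Q_x = 1761.236.
∂Q_x/∂P_y = -2P_y = -2(12.5) = -25.0000.
ε = (∂Q_x/∂P_y)(P_y/Q_x) = -25.0000 × (12.5/1761.236) ≈ -0.177.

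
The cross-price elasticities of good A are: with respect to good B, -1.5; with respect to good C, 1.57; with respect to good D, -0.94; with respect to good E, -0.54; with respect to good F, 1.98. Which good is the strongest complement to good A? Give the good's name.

Complements have ε < 0. The most negative value is -1.5 (good B).

good B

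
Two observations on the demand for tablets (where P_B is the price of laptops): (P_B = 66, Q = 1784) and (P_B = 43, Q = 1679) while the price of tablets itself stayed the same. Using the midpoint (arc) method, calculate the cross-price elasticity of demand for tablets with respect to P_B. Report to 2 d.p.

0.14

ΔQ_A = 1679 − 1784 = -105; ΔP_B = 43 − 66 = -23.
Midpoints: Q̄_A = 1731.5, P̄_B = 54.50.
ε = (ΔQ_A/Q̄_A)/(ΔP_B/P̄_B) = (-105/1731.5)/(-23/54.50) ≈ 0.14.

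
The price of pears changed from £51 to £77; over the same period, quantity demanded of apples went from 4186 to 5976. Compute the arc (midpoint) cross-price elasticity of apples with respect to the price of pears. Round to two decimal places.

ΔQ_A = 5976 − 4186 = 1790; ΔP_B = 77 − 51 = 26.
Midpoints: Q̄_A = 5081.0, P̄_B = 64.00.
ε = (ΔQ_A/Q̄_A)/(ΔP_B/P̄_B) = (1790/5081.0)/(26/64.00) ≈ 0.87.

0.87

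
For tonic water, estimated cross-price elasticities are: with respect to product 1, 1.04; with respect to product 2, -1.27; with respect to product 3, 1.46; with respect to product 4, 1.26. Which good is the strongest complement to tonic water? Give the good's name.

Complements have ε < 0. The most negative value is -1.27 (product 2).

product 2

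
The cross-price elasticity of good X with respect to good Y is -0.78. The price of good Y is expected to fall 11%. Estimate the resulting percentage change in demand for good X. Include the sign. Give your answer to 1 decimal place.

%ΔQ ≈ ε × %ΔP of good Y = -0.78 × (-11%) = 8.6%.
Demand for good X rises by about 8.6%.

8.6%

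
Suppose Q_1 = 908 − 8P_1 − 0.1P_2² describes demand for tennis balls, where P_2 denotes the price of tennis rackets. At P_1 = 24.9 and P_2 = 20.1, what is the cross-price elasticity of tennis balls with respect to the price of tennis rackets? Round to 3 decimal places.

At P_1 = 24.9 and P_2 = 20.1: Q_1 = 668.399.
∂Q_1/∂P_2 = -0.2P_2 = -0.2(20.1) = -4.0200.
ε = (∂Q_1/∂P_2)(P_2/Q_1) = -4.0200 × (20.1/668.399) ≈ -0.121.
ε < 0: complements.

-0.121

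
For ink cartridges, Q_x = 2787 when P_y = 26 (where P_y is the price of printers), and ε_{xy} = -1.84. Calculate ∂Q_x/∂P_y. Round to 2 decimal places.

-197.23

ε = (∂Q_x/∂P_y)·(P_y/Q_x) ⇒ ∂Q_x/∂P_y = ε·Q_x/P_y = -1.84 × 2787/26 ≈ -197.23.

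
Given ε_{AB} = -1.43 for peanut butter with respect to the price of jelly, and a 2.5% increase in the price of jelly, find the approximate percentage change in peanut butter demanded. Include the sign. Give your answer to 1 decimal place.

-3.6%

%ΔQ ≈ ε × %ΔP of jelly = -1.43 × (2.5%) = -3.6%.
Demand for peanut butter falls by about 3.6%.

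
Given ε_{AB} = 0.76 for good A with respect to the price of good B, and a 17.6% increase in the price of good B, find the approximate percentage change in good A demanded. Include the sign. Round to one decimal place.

13.4%

%ΔQ ≈ ε × %ΔP of good B = 0.76 × (17.6%) = 13.4%.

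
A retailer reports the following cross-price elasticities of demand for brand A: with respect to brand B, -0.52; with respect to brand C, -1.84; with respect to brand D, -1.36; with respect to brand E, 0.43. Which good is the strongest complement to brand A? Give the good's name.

Complements have ε < 0. The most negative value is -1.84 (brand C).

brand C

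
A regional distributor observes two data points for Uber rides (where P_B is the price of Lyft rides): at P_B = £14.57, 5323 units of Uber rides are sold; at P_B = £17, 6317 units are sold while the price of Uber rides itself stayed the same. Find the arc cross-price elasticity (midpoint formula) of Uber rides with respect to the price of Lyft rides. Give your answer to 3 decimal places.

ΔQ_A = 6317 − 5323 = 994; ΔP_B = 17 − 14.57 = 2.43.
Midpoints: Q̄_A = 5820.0, P̄_B = 15.79.
ε = (ΔQ_A/Q̄_A)/(ΔP_B/P̄_B) = (994/5820.0)/(2.43/15.79) ≈ 1.109.
ε > 0: Uber rides and Lyft rides are substitutes.

1.109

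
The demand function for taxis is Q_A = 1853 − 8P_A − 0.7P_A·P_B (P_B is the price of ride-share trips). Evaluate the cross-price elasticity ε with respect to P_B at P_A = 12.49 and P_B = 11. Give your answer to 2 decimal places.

-0.06

At P_A = 12.49 and P_B = 11: Q_A = 1656.907.
∂Q_A/∂P_B = -0.7P_A = -0.7(12.49) = -8.7430.
ε = (∂Q_A/∂P_B)(P_B/Q_A) = -8.7430 × (11/1656.907) ≈ -0.06.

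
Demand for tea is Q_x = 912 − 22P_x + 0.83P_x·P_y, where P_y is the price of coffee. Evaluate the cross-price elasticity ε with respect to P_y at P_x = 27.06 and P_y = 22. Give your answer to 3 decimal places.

0.609

At P_x = 27.06 and P_y = 22: Q_x = 810.796.
∂Q_x/∂P_y = 0.83P_x = 0.83(27.06) = 22.4598.
ε = (∂Q_x/∂P_y)(P_y/Q_x) = 22.4598 × (22/810.796) ≈ 0.609.
ε > 0: substitutes.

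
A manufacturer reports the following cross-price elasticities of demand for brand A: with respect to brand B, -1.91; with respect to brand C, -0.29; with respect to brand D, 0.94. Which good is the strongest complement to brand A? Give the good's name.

Complements have ε < 0. The most negative value is -1.91 (brand B).

brand B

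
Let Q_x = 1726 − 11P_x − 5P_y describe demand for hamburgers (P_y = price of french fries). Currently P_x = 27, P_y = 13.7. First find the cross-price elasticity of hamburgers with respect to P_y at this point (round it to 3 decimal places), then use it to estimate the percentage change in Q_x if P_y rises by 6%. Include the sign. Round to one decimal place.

-0.3%

At P_x = 27, P_y = 13.7: Q_x = 1360.5.
∂Q_x/∂P_y = -5.
ε = (∂Q_x/∂P_y)(P_y/Q_x) = -5.0000 × 13.7/1360.5 ≈ -0.050.
%ΔQ_x ≈ ε × %ΔP_y = -0.050 × (6%) = -0.3%.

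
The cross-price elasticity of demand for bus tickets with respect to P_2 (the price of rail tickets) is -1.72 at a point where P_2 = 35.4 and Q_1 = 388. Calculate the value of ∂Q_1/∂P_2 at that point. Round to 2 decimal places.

-18.85

ε = (∂Q_1/∂P_2)·(P_2/Q_1) ⇒ ∂Q_1/∂P_2 = ε·Q_1/P_2 = -1.72 × 388/35.4 ≈ -18.85.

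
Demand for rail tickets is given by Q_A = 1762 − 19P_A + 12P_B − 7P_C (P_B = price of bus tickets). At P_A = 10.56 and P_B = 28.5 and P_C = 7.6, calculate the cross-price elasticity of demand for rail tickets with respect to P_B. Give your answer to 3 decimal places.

At P_A = 10.56 and P_B = 28.5 and P_C = 7.6: Q_A = 1850.16.
∂Q_A/∂P_B = 12.
ε = (∂Q_A/∂P_B)(P_B/Q_A) = 12 × (28.5/1850.16) ≈ 0.185.
Since ε > 0, rail tickets and bus tickets are substitutes.

0.185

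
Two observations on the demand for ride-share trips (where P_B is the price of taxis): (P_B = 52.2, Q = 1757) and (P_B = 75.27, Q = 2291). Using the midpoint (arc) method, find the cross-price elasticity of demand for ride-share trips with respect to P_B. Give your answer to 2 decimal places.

0.73

ΔQ_A = 2291 − 1757 = 534; ΔP_B = 75.27 − 52.2 = 23.07.
Midpoints: Q̄_A = 2024.0, P̄_B = 63.73.
ε = (ΔQ_A/Q̄_A)/(ΔP_B/P̄_B) = (534/2024.0)/(23.07/63.73) ≈ 0.73.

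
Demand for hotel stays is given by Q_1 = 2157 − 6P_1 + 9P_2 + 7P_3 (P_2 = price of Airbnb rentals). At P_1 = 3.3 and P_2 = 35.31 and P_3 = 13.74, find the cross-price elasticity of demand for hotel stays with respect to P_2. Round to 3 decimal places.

At P_1 = 3.3 and P_2 = 35.31 and P_3 = 13.74: Q_1 = 2551.17.
∂Q_1/∂P_2 = 9.
ε = (∂Q_1/∂P_2)(P_2/Q_1) = 9 × (35.31/2551.17) ≈ 0.125.

0.125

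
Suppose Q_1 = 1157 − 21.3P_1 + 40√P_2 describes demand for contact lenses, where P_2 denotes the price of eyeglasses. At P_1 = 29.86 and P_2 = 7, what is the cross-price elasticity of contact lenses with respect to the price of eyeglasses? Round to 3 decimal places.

At P_1 = 29.86 and P_2 = 7: Q_1 = 626.812.
∂Q_1/∂P_2 = 40/(2√P_2) = 40/(2√7) = 7.5593.
ε = (∂Q_1/∂P_2)(P_2/Q_1) = 7.5593 × (7/626.812) ≈ 0.084.
ε > 0: substitutes.

0.084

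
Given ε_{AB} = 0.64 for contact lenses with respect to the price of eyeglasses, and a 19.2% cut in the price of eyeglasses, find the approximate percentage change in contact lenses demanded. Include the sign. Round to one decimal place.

%ΔQ ≈ ε × %ΔP of eyeglasses = 0.64 × (-19.2%) = -12.3%.
Demand for contact lenses falls by about 12.3%.

-12.3%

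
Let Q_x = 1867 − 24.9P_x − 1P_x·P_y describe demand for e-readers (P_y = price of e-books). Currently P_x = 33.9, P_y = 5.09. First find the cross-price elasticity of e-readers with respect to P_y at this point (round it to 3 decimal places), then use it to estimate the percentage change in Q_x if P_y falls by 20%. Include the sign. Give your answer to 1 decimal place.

At P_x = 33.9, P_y = 5.09: Q_x = 850.339.
∂Q_x/∂P_y = -1P_x = -33.9000.
ε = (∂Q_x/∂P_y)(P_y/Q_x) = -33.9000 × 5.09/850.339 ≈ -0.203.
%ΔQ_x ≈ ε × %ΔP_y = -0.203 × (-20%) = 4.1%.

4.1%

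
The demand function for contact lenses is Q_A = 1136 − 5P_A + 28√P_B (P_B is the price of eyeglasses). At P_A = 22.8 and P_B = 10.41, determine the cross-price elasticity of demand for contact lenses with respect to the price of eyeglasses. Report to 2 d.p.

0.04

At P_A = 22.8 and P_B = 10.41: Q_A = 1112.341.
∂Q_A/∂P_B = 28/(2√P_B) = 28/(2√10.41) = 4.3391.
ε = (∂Q_A/∂P_B)(P_B/Q_A) = 4.3391 × (10.41/1112.341) ≈ 0.04.
ε > 0: substitutes.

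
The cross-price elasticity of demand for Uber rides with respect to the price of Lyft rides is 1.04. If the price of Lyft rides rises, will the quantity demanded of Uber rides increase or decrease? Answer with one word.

ε > 0 and the price of Lyft rides rises, so the quantity of Uber rides moves in the same direction: it increases.

increase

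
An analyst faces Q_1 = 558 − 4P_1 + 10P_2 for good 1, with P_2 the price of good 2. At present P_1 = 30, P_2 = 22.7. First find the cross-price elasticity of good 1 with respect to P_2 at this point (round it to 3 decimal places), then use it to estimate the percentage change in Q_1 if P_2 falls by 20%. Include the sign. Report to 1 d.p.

At P_1 = 30, P_2 = 22.7: Q_1 = 665.
∂Q_1/∂P_2 = 10.
ε = (∂Q_1/∂P_2)(P_2/Q_1) = 10.0000 × 22.7/665 ≈ 0.341.
%ΔQ_1 ≈ ε × %ΔP_2 = 0.341 × (-20%) = -6.8%.

-6.8%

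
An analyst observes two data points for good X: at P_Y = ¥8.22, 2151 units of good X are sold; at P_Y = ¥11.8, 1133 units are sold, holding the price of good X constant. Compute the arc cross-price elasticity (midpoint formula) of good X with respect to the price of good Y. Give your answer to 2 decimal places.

ΔQ_X = 1133 − 2151 = -1018; ΔP_Y = 11.8 − 8.22 = 3.58.
Midpoints: Q̄_X = 1642.0, P̄_Y = 10.01.
ε = (ΔQ_X/Q̄_X)/(ΔP_Y/P̄_Y) = (-1018/1642.0)/(3.58/10.01) ≈ -1.73.
ε < 0: good X and good Y are complements.

-1.73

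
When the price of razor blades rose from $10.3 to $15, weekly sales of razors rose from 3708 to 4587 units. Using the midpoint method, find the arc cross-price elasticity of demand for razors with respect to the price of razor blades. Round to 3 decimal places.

ΔQ_A = 4587 − 3708 = 879; ΔP_B = 15 − 10.3 = 4.7.
Midpoints: Q̄_A = 4147.5, P̄_B = 12.65.
ε = (ΔQ_A/Q̄_A)/(ΔP_B/P̄_B) = (879/4147.5)/(4.7/12.65) ≈ 0.570.
ε > 0: razors and razor blades are substitutes.

0.570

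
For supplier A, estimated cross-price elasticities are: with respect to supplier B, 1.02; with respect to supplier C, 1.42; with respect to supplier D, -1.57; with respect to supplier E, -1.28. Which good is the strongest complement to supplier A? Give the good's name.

Complements have ε < 0. The most negative value is -1.57 (supplier D).

supplier D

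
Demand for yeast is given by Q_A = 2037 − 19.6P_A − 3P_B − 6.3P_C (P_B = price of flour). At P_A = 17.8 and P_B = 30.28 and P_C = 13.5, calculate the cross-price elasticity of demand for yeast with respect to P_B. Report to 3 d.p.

-0.060

At P_A = 17.8 and P_B = 30.28 and P_C = 13.5: Q_A = 1512.23.
∂Q_A/∂P_B = -3.
ε = (∂Q_A/∂P_B)(P_B/Q_A) = -3 × (30.28/1512.23) ≈ -0.060.
Since ε < 0, yeast and flour are complements.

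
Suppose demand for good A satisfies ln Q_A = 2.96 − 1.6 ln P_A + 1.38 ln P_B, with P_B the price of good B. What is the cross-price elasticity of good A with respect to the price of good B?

1.38

In a log-linear (constant-elasticity) demand function, the coefficient on ln P_B is the cross-price elasticity.
ε = 1.38. Positive, so good A and good B are substitutes.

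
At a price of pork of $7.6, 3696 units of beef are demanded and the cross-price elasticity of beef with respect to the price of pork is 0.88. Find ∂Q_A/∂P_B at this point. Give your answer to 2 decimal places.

ε = (∂Q_A/∂P_B)·(P_B/Q_A) ⇒ ∂Q_A/∂P_B = ε·Q_A/P_B = 0.88 × 3696/7.6 ≈ 427.96.

427.96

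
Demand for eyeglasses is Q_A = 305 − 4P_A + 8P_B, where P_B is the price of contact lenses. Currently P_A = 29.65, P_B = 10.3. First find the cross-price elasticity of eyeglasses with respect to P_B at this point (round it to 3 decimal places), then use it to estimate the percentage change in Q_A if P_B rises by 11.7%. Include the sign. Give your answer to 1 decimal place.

At P_A = 29.65, P_B = 10.3: Q_A = 268.8.
∂Q_A/∂P_B = 8.
ε = (∂Q_A/∂P_B)(P_B/Q_A) = 8.0000 × 10.3/268.8 ≈ 0.307.
%ΔQ_A ≈ ε × %ΔP_B = 0.307 × (11.7%) = 3.6%.

3.6%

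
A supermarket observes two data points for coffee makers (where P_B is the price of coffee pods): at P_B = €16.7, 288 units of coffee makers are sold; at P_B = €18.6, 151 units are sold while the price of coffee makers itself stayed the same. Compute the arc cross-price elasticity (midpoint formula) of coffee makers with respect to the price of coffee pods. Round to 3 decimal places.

ΔQ_A = 151 − 288 = -137; ΔP_B = 18.6 − 16.7 = 1.9.
Midpoints: Q̄_A = 219.5, P̄_B = 17.65.
ε = (ΔQ_A/Q̄_A)/(ΔP_B/P̄_B) = (-137/219.5)/(1.9/17.65) ≈ -5.798.

-5.798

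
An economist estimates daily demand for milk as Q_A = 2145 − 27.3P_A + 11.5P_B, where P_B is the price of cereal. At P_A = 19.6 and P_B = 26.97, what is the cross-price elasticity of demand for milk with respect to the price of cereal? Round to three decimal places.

At P_A = 19.6 and P_B = 26.97: Q_A = 1920.075.
∂Q_A/∂P_B = 11.5.
ε = (∂Q_A/∂P_B)(P_B/Q_A) = 11.5 × (26.97/1920.075) ≈ 0.162.

0.162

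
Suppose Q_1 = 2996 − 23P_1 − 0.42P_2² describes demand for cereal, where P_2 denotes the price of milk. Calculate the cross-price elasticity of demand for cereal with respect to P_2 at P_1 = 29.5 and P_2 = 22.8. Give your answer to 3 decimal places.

At P_1 = 29.5 and P_2 = 22.8: Q_1 = 2099.167.
∂Q_1/∂P_2 = -0.84P_2 = -0.84(22.8) = -19.1520.
ε = (∂Q_1/∂P_2)(P_2/Q_1) = -19.1520 × (22.8/2099.167) ≈ -0.208.
ε < 0: complements.

-0.208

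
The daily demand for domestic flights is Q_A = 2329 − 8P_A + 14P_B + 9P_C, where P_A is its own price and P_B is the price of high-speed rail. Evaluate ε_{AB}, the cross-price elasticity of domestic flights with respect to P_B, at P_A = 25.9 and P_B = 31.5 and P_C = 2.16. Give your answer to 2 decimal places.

At P_A = 25.9 and P_B = 31.5 and P_C = 2.16: Q_A = 2582.24.
∂Q_A/∂P_B = 14.
ε = (∂Q_A/∂P_B)(P_B/Q_A) = 14 × (31.5/2582.24) ≈ 0.17.

0.17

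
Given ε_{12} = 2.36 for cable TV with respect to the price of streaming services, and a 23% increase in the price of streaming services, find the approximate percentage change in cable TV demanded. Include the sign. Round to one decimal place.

%ΔQ ≈ ε × %ΔP of streaming services = 2.36 × (23%) = 54.3%.

54.3%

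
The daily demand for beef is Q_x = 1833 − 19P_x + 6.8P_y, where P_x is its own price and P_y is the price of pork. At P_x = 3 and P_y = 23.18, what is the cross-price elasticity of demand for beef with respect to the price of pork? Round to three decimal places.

0.082

At P_x = 3 and P_y = 23.18: Q_x = 1933.624.
∂Q_x/∂P_y = 6.8.
ε = (∂Q_x/∂P_y)(P_y/Q_x) = 6.8 × (23.18/1933.624) ≈ 0.082.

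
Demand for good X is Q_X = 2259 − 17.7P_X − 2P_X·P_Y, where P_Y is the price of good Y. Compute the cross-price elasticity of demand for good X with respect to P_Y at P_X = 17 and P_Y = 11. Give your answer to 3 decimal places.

At P_X = 17 and P_Y = 11: Q_X = 1584.1.
∂Q_X/∂P_Y = -2P_X = -2(17) = -34.0000.
ε = (∂Q_X/∂P_Y)(P_Y/Q_X) = -34.0000 × (11/1584.1) ≈ -0.236.
ε < 0: complements.

-0.236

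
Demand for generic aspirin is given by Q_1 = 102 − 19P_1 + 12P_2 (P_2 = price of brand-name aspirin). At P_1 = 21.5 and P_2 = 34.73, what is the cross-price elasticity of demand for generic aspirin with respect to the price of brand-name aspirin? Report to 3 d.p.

At P_1 = 21.5 and P_2 = 34.73: Q_1 = 110.26.
∂Q_1/∂P_2 = 12.
ε = (∂Q_1/∂P_2)(P_2/Q_1) = 12 × (34.73/110.26) ≈ 3.780.
Since ε > 0, generic aspirin and brand-name aspirin are substitutes.

3.780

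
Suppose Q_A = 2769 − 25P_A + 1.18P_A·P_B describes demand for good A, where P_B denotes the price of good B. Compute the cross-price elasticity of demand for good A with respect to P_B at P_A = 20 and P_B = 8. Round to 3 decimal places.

At P_A = 20 and P_B = 8: Q_A = 2457.8.
∂Q_A/∂P_B = 1.18P_A = 1.18(20) = 23.6000.
ε = (∂Q_A/∂P_B)(P_B/Q_A) = 23.6000 × (8/2457.8) ≈ 0.077.

0.077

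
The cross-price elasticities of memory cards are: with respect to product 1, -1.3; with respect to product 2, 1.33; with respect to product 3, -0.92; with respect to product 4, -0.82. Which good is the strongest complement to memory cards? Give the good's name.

product 1

Complements have ε < 0. The most negative value is -1.3 (product 1).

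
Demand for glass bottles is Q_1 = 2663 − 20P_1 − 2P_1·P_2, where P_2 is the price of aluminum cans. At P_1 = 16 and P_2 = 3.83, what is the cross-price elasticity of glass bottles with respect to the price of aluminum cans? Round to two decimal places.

At P_1 = 16 and P_2 = 3.83: Q_1 = 2220.44.
∂Q_1/∂P_2 = -2P_1 = -2(16) = -32.0000.
ε = (∂Q_1/∂P_2)(P_2/Q_1) = -32.0000 × (3.83/2220.44) ≈ -0.06.

-0.06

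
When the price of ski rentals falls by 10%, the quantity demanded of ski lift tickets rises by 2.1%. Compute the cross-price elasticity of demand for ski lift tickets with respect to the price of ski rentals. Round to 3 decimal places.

ε = (%ΔQ of ski lift tickets) / (%ΔP of ski rentals) = (2.1%) / (-10%) ≈ -0.210.
Negative cross-price elasticity: complements.

-0.210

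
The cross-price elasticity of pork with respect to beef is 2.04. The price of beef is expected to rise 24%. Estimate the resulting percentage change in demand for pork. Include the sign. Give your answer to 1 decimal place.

%ΔQ ≈ ε × %ΔP of beef = 2.04 × (24%) = 49.0%.
Demand for pork rises by about 49.0%.

49.0%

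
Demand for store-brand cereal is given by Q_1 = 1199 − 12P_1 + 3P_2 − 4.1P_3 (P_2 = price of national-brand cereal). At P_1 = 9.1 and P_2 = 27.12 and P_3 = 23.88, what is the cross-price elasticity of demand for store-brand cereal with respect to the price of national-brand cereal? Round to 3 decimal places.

0.076

At P_1 = 9.1 and P_2 = 27.12 and P_3 = 23.88: Q_1 = 1073.252.
∂Q_1/∂P_2 = 3.
ε = (∂Q_1/∂P_2)(P_2/Q_1) = 3 × (27.12/1073.252) ≈ 0.076.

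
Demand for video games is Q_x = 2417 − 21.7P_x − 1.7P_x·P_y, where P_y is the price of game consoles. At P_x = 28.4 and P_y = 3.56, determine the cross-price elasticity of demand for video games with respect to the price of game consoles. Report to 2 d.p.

-0.11

At P_x = 28.4 and P_y = 3.56: Q_x = 1628.843.
∂Q_x/∂P_y = -1.7P_x = -1.7(28.4) = -48.2800.
ε = (∂Q_x/∂P_y)(P_y/Q_x) = -48.2800 × (3.56/1628.843) ≈ -0.11.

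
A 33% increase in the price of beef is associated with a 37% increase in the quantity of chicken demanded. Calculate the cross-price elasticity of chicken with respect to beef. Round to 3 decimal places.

1.121

ε = (%ΔQ of chicken) / (%ΔP of beef) = (37%) / (33%) ≈ 1.121.
Positive cross-price elasticity: substitutes.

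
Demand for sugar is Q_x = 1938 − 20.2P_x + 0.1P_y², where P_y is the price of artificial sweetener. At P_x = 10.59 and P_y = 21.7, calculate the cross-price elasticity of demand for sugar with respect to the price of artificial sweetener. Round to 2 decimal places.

At P_x = 10.59 and P_y = 21.7: Q_x = 1771.171.
∂Q_x/∂P_y = 0.2P_y = 0.2(21.7) = 4.3400.
ε = (∂Q_x/∂P_y)(P_y/Q_x) = 4.3400 × (21.7/1771.171) ≈ 0.05.

0.05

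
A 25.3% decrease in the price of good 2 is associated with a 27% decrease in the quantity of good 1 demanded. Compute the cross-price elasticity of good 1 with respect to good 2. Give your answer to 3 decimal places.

1.067

ε = (%ΔQ of good 1) / (%ΔP of good 2) = (-27%) / (-25.3%) ≈ 1.067.
Positive cross-price elasticity: substitutes.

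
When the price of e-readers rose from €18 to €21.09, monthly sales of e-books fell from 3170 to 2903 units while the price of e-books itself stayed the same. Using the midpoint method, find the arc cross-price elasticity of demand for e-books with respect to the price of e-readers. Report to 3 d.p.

ΔQ_A = 2903 − 3170 = -267; ΔP_B = 21.09 − 18 = 3.09.
Midpoints: Q̄_A = 3036.5, P̄_B = 19.55.
ε = (ΔQ_A/Q̄_A)/(ΔP_B/P̄_B) = (-267/3036.5)/(3.09/19.55) ≈ -0.556.

-0.556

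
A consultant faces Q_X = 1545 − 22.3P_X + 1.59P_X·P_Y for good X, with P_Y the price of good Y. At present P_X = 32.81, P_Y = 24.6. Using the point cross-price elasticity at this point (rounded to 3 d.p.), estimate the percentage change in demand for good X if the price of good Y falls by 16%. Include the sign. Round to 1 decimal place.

-9.8%

At P_X = 32.81, P_Y = 24.6: Q_X = 2096.667.
∂Q_X/∂P_Y = 1.59P_X = 52.1679.
ε = (∂Q_X/∂P_Y)(P_Y/Q_X) = 52.1679 × 24.6/2096.667 ≈ 0.612.
%ΔQ_X ≈ ε × %ΔP_Y = 0.612 × (-16%) = -9.8%.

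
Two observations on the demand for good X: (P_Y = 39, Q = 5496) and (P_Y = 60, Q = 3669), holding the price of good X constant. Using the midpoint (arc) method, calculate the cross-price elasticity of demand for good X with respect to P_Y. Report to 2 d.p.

ΔQ_X = 3669 − 5496 = -1827; ΔP_Y = 60 − 39 = 21.
Midpoints: Q̄_X = 4582.5, P̄_Y = 49.50.
ε = (ΔQ_X/Q̄_X)/(ΔP_Y/P̄_Y) = (-1827/4582.5)/(21/49.50) ≈ -0.94.

-0.94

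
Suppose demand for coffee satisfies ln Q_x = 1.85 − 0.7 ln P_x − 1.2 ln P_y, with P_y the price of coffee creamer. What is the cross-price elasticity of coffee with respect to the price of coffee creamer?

-1.20

In a log-linear (constant-elasticity) demand function, the coefficient on ln P_y is the cross-price elasticity.
ε = -1.20. Negative, so coffee and coffee creamer are complements.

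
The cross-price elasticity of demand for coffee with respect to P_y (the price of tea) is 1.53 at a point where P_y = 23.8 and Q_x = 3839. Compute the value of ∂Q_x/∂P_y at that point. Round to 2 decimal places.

246.79

ε = (∂Q_x/∂P_y)·(P_y/Q_x) ⇒ ∂Q_x/∂P_y = ε·Q_x/P_y = 1.53 × 3839/23.8 ≈ 246.79.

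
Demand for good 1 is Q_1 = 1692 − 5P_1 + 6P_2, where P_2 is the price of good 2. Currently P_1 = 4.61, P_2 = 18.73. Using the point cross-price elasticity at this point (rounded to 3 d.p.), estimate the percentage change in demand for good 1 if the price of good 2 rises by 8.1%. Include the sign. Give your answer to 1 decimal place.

0.5%

At P_1 = 4.61, P_2 = 18.73: Q_1 = 1781.33.
∂Q_1/∂P_2 = 6.
ε = (∂Q_1/∂P_2)(P_2/Q_1) = 6.0000 × 18.73/1781.33 ≈ 0.063.
%ΔQ_1 ≈ ε × %ΔP_2 = 0.063 × (8.1%) = 0.5%.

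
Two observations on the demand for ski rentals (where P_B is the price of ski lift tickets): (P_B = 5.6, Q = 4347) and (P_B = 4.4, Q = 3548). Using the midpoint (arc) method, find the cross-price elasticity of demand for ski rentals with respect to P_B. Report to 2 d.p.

0.84

ΔQ_A = 3548 − 4347 = -799; ΔP_B = 4.4 − 5.6 = -1.2.
Midpoints: Q̄_A = 3947.5, P̄_B = 5.00.
ε = (ΔQ_A/Q̄_A)/(ΔP_B/P̄_B) = (-799/3947.5)/(-1.2/5.00) ≈ 0.84.
ε > 0: ski rentals and ski lift tickets are substitutes.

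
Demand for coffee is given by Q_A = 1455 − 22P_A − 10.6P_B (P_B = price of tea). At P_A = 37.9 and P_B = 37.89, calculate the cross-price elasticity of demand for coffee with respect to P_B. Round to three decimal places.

-1.829

At P_A = 37.9 and P_B = 37.89: Q_A = 219.566.
∂Q_A/∂P_B = -10.6.
ε = (∂Q_A/∂P_B)(P_B/Q_A) = -10.6 × (37.89/219.566) ≈ -1.829.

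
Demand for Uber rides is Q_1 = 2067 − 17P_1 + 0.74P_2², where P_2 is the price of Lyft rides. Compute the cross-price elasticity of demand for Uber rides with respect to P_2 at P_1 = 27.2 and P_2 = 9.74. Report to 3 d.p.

At P_1 = 27.2 and P_2 = 9.74: Q_1 = 1674.802.
∂Q_1/∂P_2 = 1.48P_2 = 1.48(9.74) = 14.4152.
ε = (∂Q_1/∂P_2)(P_2/Q_1) = 14.4152 × (9.74/1674.802) ≈ 0.084.
ε > 0: substitutes.

0.084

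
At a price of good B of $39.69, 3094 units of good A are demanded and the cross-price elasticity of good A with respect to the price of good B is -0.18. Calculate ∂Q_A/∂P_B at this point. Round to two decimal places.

ε = (∂Q_A/∂P_B)·(P_B/Q_A) ⇒ ∂Q_A/∂P_B = ε·Q_A/P_B = -0.18 × 3094/39.69 ≈ -14.03.

-14.03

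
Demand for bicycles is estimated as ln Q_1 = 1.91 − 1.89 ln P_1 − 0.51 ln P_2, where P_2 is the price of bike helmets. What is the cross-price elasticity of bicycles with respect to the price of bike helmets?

-0.51

In a log-linear (constant-elasticity) demand function, the coefficient on ln P_2 is the cross-price elasticity.
ε = -0.51. Negative, so bicycles and bike helmets are complements.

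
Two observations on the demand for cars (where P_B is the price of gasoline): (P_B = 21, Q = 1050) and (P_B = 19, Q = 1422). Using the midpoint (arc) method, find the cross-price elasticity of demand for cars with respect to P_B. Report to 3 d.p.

ΔQ_A = 1422 − 1050 = 372; ΔP_B = 19 − 21 = -2.
Midpoints: Q̄_A = 1236.0, P̄_B = 20.00.
ε = (ΔQ_A/Q̄_A)/(ΔP_B/P̄_B) = (372/1236.0)/(-2/20.00) ≈ -3.010.
ε < 0: cars and gasoline are complements.

-3.010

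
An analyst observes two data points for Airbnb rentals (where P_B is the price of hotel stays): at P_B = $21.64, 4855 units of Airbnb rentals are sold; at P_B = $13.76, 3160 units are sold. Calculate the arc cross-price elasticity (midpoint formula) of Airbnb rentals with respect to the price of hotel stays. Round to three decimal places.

0.950

ΔQ_A = 3160 − 4855 = -1695; ΔP_B = 13.76 − 21.64 = -7.88.
Midpoints: Q̄_A = 4007.5, P̄_B = 17.70.
ε = (ΔQ_A/Q̄_A)/(ΔP_B/P̄_B) = (-1695/4007.5)/(-7.88/17.70) ≈ 0.950.
ε > 0: Airbnb rentals and hotel stays are substitutes.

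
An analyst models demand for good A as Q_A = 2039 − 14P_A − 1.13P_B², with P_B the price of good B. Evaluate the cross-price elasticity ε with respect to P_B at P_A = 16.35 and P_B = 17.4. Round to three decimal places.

-0.466

At P_A = 16.35 and P_B = 17.4: Q_A = 1467.981.
∂Q_A/∂P_B = -2.26P_B = -2.26(17.4) = -39.3240.
ε = (∂Q_A/∂P_B)(P_B/Q_A) = -39.3240 × (17.4/1467.981) ≈ -0.466.
ε < 0: complements.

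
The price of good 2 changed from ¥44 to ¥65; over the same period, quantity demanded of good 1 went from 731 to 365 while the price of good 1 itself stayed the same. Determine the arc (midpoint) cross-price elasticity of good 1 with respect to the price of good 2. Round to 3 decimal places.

-1.733

ΔQ_1 = 365 − 731 = -366; ΔP_2 = 65 − 44 = 21.
Midpoints: Q̄_1 = 548.0, P̄_2 = 54.50.
ε = (ΔQ_1/Q̄_1)/(ΔP_2/P̄_2) = (-366/548.0)/(21/54.50) ≈ -1.733.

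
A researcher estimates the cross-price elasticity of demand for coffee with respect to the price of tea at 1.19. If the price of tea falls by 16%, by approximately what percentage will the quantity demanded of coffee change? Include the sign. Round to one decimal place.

%ΔQ ≈ ε × %ΔP of tea = 1.19 × (-16%) = -19.0%.
Demand for coffee falls by about 19.0%.

-19.0%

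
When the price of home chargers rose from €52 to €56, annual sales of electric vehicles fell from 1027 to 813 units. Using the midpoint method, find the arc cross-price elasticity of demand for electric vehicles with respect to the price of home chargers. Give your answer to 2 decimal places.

ΔQ_A = 813 − 1027 = -214; ΔP_B = 56 − 52 = 4.
Midpoints: Q̄_A = 920.0, P̄_B = 54.00.
ε = (ΔQ_A/Q̄_A)/(ΔP_B/P̄_B) = (-214/920.0)/(4/54.00) ≈ -3.14.
ε < 0: electric vehicles and home chargers are complements.

-3.14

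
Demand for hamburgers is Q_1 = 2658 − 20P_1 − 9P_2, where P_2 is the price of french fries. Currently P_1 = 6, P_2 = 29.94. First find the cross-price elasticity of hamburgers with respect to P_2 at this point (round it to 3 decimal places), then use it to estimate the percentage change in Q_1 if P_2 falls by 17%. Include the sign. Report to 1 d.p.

At P_1 = 6, P_2 = 29.94: Q_1 = 2268.54.
∂Q_1/∂P_2 = -9.
ε = (∂Q_1/∂P_2)(P_2/Q_1) = -9.0000 × 29.94/2268.54 ≈ -0.119.
%ΔQ_1 ≈ ε × %ΔP_2 = -0.119 × (-17%) = 2.0%.

2.0%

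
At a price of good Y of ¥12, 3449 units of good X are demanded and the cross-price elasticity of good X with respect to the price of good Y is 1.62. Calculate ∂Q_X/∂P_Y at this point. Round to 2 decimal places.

ε = (∂Q_X/∂P_Y)·(P_Y/Q_X) ⇒ ∂Q_X/∂P_Y = ε·Q_X/P_Y = 1.62 × 3449/12 ≈ 465.62.

465.62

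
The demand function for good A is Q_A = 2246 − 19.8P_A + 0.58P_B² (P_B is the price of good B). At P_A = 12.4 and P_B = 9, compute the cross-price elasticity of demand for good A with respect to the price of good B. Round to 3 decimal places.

At P_A = 12.4 and P_B = 9: Q_A = 2047.46.
∂Q_A/∂P_B = 1.16P_B = 1.16(9) = 10.4400.
ε = (∂Q_A/∂P_B)(P_B/Q_A) = 10.4400 × (9/2047.46) ≈ 0.046.

0.046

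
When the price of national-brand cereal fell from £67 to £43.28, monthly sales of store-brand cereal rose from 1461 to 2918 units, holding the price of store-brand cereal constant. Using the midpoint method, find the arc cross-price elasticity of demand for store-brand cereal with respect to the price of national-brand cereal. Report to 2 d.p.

ΔQ_A = 2918 − 1461 = 1457; ΔP_B = 43.28 − 67 = -23.72.
Midpoints: Q̄_A = 2189.5, P̄_B = 55.14.
ε = (ΔQ_A/Q̄_A)/(ΔP_B/P̄_B) = (1457/2189.5)/(-23.72/55.14) ≈ -1.55.
ε < 0: store-brand cereal and national-brand cereal are complements.

-1.55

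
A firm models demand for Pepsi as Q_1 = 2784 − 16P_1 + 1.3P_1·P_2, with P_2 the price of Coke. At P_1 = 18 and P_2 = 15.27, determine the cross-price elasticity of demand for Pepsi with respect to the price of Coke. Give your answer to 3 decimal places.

0.125

At P_1 = 18 and P_2 = 15.27: Q_1 = 2853.318.
∂Q_1/∂P_2 = 1.3P_1 = 1.3(18) = 23.4000.
ε = (∂Q_1/∂P_2)(P_2/Q_1) = 23.4000 × (15.27/2853.318) ≈ 0.125.
ε > 0: substitutes.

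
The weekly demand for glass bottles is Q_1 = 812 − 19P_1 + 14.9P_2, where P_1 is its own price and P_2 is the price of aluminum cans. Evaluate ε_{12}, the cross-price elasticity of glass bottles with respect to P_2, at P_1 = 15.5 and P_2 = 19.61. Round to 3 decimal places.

At P_1 = 15.5 and P_2 = 19.61: Q_1 = 809.689.
∂Q_1/∂P_2 = 14.9.
ε = (∂Q_1/∂P_2)(P_2/Q_1) = 14.9 × (19.61/809.689) ≈ 0.361.

0.361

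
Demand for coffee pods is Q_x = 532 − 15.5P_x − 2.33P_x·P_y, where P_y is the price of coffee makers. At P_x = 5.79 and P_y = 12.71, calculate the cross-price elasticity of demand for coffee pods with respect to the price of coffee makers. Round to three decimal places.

-0.633

At P_x = 5.79 and P_y = 12.71: Q_x = 270.788.
∂Q_x/∂P_y = -2.33P_x = -2.33(5.79) = -13.4907.
ε = (∂Q_x/∂P_y)(P_y/Q_x) = -13.4907 × (12.71/270.788) ≈ -0.633.
ε < 0: complements.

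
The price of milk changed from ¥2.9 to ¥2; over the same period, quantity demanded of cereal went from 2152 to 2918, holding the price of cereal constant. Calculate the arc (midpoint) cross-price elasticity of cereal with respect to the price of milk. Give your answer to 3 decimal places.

-0.823

ΔQ_A = 2918 − 2152 = 766; ΔP_B = 2 − 2.9 = -0.9.
Midpoints: Q̄_A = 2535.0, P̄_B = 2.45.
ε = (ΔQ_A/Q̄_A)/(ΔP_B/P̄_B) = (766/2535.0)/(-0.9/2.45) ≈ -0.823.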